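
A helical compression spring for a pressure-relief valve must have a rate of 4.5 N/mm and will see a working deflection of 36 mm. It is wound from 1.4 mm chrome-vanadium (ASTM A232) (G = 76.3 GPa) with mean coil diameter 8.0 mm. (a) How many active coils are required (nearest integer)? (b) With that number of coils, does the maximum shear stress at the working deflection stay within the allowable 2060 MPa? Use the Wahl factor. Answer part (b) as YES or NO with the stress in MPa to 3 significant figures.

(a) 16 coils; (b) YES, τ_max = 1510 MPa

N_a = Gd⁴/(8D³k) = (76.3×10³)(1.4⁴)/(8·8.0³·4.5) = 15.9 → N_a = 16
Actual rate k = Gd⁴/(8D³·16) = 4.4726 N/mm
Working load F = kδ = 4.4726·36 = 161.01 N
C = 8.0/1.4 = 5.7143; K_W = (4C−1)/(4C−4)+0.615/C = 1.2667
τ_max = K_W·8FD/(πd³) = 1.2667·1195.4 = 1514.2 MPa
τ_max ≤ 2060 MPa → acceptable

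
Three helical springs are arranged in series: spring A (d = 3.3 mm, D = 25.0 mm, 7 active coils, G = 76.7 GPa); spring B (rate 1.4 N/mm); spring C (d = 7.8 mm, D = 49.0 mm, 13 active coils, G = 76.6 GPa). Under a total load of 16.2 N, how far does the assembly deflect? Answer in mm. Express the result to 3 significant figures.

13.8 mm

k_A = Gd⁴/(8D³N_a) = (76.7×10³)(3.3⁴)/(8·25.0³·7) = 10.395 N/mm
k_C = Gd⁴/(8D³N_a) = (76.6×10³)(7.8⁴)/(8·49.0³·13) = 23.173 N/mm
Series: 1/k_eq = 1/10.395 + 1/1.4 + 1/23.173 = 0.85364; k_eq = 1.1715 N/mm
δ = F/k_eq = 16.2/1.1715 = 13.829 mm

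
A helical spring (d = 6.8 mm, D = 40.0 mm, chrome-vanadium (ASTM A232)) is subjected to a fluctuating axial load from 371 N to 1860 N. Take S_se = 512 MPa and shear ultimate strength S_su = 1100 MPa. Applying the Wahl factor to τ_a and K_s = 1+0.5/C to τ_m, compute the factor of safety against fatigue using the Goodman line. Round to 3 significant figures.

C = D/d = 40.0/6.8 = 5.8824; K_W = (4C−1)/(4C−4)+0.615/C = 1.2582; K_s = 1+0.5/C = 1.0850
F_a = (F_max−F_min)/2 = 744.5 N; F_m = (F_max+F_min)/2 = 1115.5 N
τ_a = K_W·8F_aD/(πd³) = 1.2582 × 241.18 = 303.44 MPa
τ_m = K_s·8F_mD/(πd³) = 1.0850 × 361.36 = 392.08 MPa
Goodman: 1/n_f = τ_a/S_se + τ_m/S_su = 303.44/512 + 392.08/1100 = 0.59266 + 0.35643 = 0.94909
n_f = 1/0.94909 = 1.054

1.05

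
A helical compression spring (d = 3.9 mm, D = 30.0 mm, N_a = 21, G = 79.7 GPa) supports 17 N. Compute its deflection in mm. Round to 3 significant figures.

k = Gd⁴/(8D³N_a) = (79.7×10³)(3.9⁴)/(8·30.0³·21) = 4.0648 N/mm
δ = F/k = 17 / 4.0648 = 4.1822 mm

4.18 mm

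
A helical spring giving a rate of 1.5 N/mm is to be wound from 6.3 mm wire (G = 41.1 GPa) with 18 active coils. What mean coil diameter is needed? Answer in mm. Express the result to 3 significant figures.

D = (Gd⁴/(8N_a·k))^(1/3) = (41.1×10³·6.3⁴/(8·18·1.5))^(1/3)
  = (299744)^(1/3) = 66.9242 mm

66.9 mm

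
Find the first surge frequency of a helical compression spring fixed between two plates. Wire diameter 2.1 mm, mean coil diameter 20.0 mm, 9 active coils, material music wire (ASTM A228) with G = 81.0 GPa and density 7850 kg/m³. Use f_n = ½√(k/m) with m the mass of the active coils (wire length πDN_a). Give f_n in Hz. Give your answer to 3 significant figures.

k = Gd⁴/(8D³N_a) = (81.0×10³)(2.1⁴)/(8·20.0³·9) = 2.7349 N/mm = 2734.9 N/m
Wire length L = πDN_a = π·20.0·9 = 565.49 mm
m = ρ·(πd²/4)·L = 7850 × 3.4636×10⁻⁶ m² × 0.56549 m = 0.015375 kg
f_n = ½√(k/m) = 0.5·√(2734.9/0.015375) = 0.5·√(1.7788e+05) = 210.88 Hz

211 Hz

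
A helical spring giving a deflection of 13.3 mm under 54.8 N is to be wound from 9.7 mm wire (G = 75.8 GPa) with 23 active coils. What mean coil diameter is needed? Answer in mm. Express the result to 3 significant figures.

Required rate k = F/δ = 54.8/13.3 = 4.1203 N/mm
D = (Gd⁴/(8N_a·k))^(1/3) = (75.8×10³·9.7⁴/(8·23·4.1203))^(1/3)
  = (885135)^(1/3) = 96.0144 mm

96.0 mm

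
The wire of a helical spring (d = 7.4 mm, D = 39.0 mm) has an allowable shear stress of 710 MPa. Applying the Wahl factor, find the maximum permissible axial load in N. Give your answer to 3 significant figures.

2240 N

C = D/d = 39.0/7.4 = 5.2703
K_W = (4C−1)/(4C−4) + 0.615/C = 20.081/17.081 + 0.1167 = 1.2923
τ_max = K·8FD/(πd³) → F_max = τ_allow·πd³/(8DK)
F_max = 710·π·7.4³/(8·39.0·1.2923) = 9.0386e+05/403.21 = 2241.7 N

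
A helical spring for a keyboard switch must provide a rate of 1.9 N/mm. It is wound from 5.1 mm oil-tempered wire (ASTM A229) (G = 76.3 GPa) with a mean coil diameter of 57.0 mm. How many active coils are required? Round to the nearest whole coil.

N_a = Gd⁴/(8D³k) = (76.3×10³ × 5.1⁴)/(8 × 57.0³ × 1.9)
    = 5.16185e+07 / 2.81493e+06 = 18.34 → 18 coils

18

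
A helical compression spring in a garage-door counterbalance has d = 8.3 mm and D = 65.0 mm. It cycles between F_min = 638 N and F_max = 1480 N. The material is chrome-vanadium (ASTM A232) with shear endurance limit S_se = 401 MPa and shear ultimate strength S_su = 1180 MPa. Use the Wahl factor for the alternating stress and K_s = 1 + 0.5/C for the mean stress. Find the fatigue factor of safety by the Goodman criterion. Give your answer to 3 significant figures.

C = D/d = 65.0/8.3 = 7.8313; K_W = (4C−1)/(4C−4)+0.615/C = 1.1883; K_s = 1+0.5/C = 1.0638
F_a = (F_max−F_min)/2 = 421 N; F_m = (F_max+F_min)/2 = 1059 N
τ_a = K_W·8F_aD/(πd³) = 1.1883 × 121.87 = 144.82 MPa
τ_m = K_s·8F_mD/(πd³) = 1.0638 × 306.56 = 326.13 MPa
Goodman: 1/n_f = τ_a/S_se + τ_m/S_su = 144.82/401 + 326.13/1180 = 0.36115 + 0.27638 = 0.63754
n_f = 1/0.63754 = 1.569

1.57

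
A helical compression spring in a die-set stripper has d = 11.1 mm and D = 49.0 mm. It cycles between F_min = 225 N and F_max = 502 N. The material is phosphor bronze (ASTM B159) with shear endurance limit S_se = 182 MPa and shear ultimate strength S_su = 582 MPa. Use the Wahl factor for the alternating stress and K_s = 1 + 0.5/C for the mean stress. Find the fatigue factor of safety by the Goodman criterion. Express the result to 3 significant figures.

C = D/d = 49.0/11.1 = 4.4144; K_W = (4C−1)/(4C−4)+0.615/C = 1.3590; K_s = 1+0.5/C = 1.1133
F_a = (F_max−F_min)/2 = 138.5 N; F_m = (F_max+F_min)/2 = 363.5 N
τ_a = K_W·8F_aD/(πd³) = 1.3590 × 12.636 = 17.172 MPa
τ_m = K_s·8F_mD/(πd³) = 1.1133 × 33.164 = 36.921 MPa
Goodman: 1/n_f = τ_a/S_se + τ_m/S_su = 17.172/182 + 36.921/582 = 0.09435 + 0.06344 = 0.15779
n_f = 1/0.15779 = 6.338

6.34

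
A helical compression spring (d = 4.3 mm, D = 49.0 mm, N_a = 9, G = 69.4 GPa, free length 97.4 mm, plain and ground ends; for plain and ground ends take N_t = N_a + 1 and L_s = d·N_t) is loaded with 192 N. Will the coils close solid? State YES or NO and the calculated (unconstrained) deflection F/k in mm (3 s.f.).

YES, δ = 68.5 mm

k = Gd⁴/(8D³N_a) = (69.4×10³)(4.3⁴)/(8·49.0³·9) = 2.801 N/mm
N_t = 10; L_s = 4.3·10 = 43 mm; δ_solid = L₀ − L_s = 97.4 − 43 = 54.4 mm
δ = F/k = 192/2.801 = 68.547 mm
δ ≥ δ_solid → spring goes solid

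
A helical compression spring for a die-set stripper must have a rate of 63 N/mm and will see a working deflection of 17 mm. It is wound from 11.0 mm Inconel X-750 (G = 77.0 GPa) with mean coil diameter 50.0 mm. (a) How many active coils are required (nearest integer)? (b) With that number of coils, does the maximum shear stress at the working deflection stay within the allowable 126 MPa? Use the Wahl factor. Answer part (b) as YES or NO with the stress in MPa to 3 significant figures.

N_a = Gd⁴/(8D³k) = (77.0×10³)(11.0⁴)/(8·50.0³·63) = 17.89 → N_a = 18
Actual rate k = Gd⁴/(8D³·18) = 62.631 N/mm
Working load F = kδ = 62.631·17 = 1064.7 N
C = 50.0/11.0 = 4.5455; K_W = (4C−1)/(4C−4)+0.615/C = 1.3468
τ_max = K_W·8FD/(πd³) = 1.3468·101.85 = 137.18 MPa
τ_max > 126 MPa → exceeds allowable

(a) 18 coils; (b) NO, τ_max = 137 MPa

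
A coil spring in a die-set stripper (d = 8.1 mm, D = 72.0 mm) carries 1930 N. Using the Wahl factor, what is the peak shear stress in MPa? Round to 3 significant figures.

775 MPa

Spring index C = D/d = 72.0/8.1 = 8.8889
K_W = (4C−1)/(4C−4) + 0.615/C = 34.556/31.556 + 0.0692 = 1.1643
τ₀ = 8FD/(πd³) = 8·1930·72.0/(π·8.1³) = 1.11168e+06/1669.6 = 665.85 MPa
τ_max = K·τ₀ = 1.1643 × 665.85 = 775.22 MPa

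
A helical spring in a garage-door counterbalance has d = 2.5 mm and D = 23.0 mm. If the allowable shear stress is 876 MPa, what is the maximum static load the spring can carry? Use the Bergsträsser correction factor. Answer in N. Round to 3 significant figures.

204 N

C = D/d = 23.0/2.5 = 9.2000
K_B = (4C+2)/(4C−3) = 38.800/33.800 = 1.1479
τ_max = K·8FD/(πd³) → F_max = τ_allow·πd³/(8DK)
F_max = 876·π·2.5³/(8·23.0·1.1479) = 43001/211.22 = 203.58 N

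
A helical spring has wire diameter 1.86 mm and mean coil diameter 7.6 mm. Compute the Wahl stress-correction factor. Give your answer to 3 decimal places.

C = D/d = 7.6/1.86 = 4.0860
K_W = (4C−1)/(4C−4) + 0.615/C = 15.344/12.344 + 0.1505 = 1.3935

1.394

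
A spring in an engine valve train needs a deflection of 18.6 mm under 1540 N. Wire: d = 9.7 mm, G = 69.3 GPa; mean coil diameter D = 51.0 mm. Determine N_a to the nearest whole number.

Required rate k = F/δ = 1540/18.6 = 82.796 N/mm
N_a = Gd⁴/(8D³k) = (69.3×10³ × 9.7⁴)/(8 × 51.0³ × 82.796)
    = 6.13508e+08 / 8.78635e+07 = 6.983 → 7 coils

7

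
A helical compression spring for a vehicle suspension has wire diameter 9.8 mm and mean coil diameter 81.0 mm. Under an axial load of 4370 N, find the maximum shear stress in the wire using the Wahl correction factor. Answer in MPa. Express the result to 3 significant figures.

Spring index C = D/d = 81.0/9.8 = 8.2653
K_W = (4C−1)/(4C−4) + 0.615/C = 32.061/29.061 + 0.0744 = 1.1776
τ₀ = 8FD/(πd³) = 8·4370·81.0/(π·9.8³) = 2.83176e+06/2956.8 = 957.7 MPa
τ_max = K·τ₀ = 1.1776 × 957.7 = 1127.8 MPa

1130 MPa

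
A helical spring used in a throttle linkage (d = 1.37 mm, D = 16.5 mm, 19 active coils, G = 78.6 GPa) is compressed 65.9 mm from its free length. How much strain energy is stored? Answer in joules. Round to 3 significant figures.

0.881 J

k = Gd⁴/(8D³N_a) = (78.6×10³)(1.37⁴)/(8·16.5³·19) = 0.40552 N/mm
U = ½kδ² = 0.5 × 0.40552 × 65.9² = 880.54 N·mm = 0.88054 J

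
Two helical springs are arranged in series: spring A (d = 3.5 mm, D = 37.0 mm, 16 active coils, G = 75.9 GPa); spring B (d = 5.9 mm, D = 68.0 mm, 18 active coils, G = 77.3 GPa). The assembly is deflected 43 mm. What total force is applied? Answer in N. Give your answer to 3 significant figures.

k_A = Gd⁴/(8D³N_a) = (75.9×10³)(3.5⁴)/(8·37.0³·16) = 1.7567 N/mm
k_B = Gd⁴/(8D³N_a) = (77.3×10³)(5.9⁴)/(8·68.0³·18) = 2.0687 N/mm
Series: 1/k_eq = 1/1.7567 + 1/2.0687 = 1.0526; k_eq = 0.94999 N/mm
F = k_eq·δ = 0.94999·43 = 40.85 N

40.8 N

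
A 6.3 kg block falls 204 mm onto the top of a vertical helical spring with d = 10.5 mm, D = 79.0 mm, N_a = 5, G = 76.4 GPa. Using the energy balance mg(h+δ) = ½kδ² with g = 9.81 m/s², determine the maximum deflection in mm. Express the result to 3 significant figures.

k = Gd⁴/(8D³N_a) = (76.4×10³)(10.5⁴)/(8·79.0³·5) = 47.088 N/mm
W = mg = 6.3 × 9.81 = 61.803 N
½kδ² − Wδ − Wh = 0 → δ = (W + √(W² + 2kWh))/k
δ = (61.803 + √(3819.6 + 1.18735e+06))/47.088 = (61.803 + 1091.4)/47.088 = 24.491 mm

24.5 mm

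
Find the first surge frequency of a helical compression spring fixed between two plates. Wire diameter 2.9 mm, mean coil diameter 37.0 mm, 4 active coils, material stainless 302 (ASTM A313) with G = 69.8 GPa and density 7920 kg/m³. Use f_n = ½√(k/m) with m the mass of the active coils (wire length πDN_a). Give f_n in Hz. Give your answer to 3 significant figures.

177 Hz

k = Gd⁴/(8D³N_a) = (69.8×10³)(2.9⁴)/(8·37.0³·4) = 3.0457 N/mm = 3045.7 N/m
Wire length L = πDN_a = π·37.0·4 = 464.96 mm
m = ρ·(πd²/4)·L = 7920 × 6.6052×10⁻⁶ m² × 0.46496 m = 0.024323 kg
f_n = ½√(k/m) = 0.5·√(3045.7/0.024323) = 0.5·√(1.2522e+05) = 176.93 Hz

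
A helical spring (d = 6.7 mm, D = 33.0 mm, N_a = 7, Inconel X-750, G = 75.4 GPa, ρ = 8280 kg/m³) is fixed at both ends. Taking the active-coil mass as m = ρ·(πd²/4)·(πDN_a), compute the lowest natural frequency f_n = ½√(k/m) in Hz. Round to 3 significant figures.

k = Gd⁴/(8D³N_a) = (75.4×10³)(6.7⁴)/(8·33.0³·7) = 75.499 N/mm = 75499 N/m
Wire length L = πDN_a = π·33.0·7 = 725.71 mm
m = ρ·(πd²/4)·L = 8280 × 35.257×10⁻⁶ m² × 0.72571 m = 0.21185 kg
f_n = ½√(k/m) = 0.5·√(75499/0.21185) = 0.5·√(3.5638e+05) = 298.49 Hz

298 Hz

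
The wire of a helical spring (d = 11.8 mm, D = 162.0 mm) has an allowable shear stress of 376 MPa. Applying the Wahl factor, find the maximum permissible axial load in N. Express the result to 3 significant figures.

C = D/d = 162.0/11.8 = 13.7288
K_W = (4C−1)/(4C−4) + 0.615/C = 53.915/50.915 + 0.0448 = 1.1037
τ_max = K·8FD/(πd³) → F_max = τ_allow·πd³/(8DK)
F_max = 376·π·11.8³/(8·162.0·1.1037) = 1.9408e+06/1430.4 = 1356.8 N

1360 N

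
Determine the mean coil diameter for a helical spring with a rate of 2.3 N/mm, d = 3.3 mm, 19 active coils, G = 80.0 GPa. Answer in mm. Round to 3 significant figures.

30.1 mm

D = (Gd⁴/(8N_a·k))^(1/3) = (80.0×10³·3.3⁴/(8·19·2.3))^(1/3)
  = (27137.8)^(1/3) = 30.0509 mm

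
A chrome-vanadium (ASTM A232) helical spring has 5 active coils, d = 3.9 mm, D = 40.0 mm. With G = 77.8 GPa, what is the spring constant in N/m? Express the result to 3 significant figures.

k = Gd⁴/(8D³N_a) = (77.8×10³ × 3.9⁴) / (8 × 40.0³ × 5)
  = 1.79986e+07 / 2.56e+06 = 7.0307 N/mm = 7030.7 N/m

7030 N/m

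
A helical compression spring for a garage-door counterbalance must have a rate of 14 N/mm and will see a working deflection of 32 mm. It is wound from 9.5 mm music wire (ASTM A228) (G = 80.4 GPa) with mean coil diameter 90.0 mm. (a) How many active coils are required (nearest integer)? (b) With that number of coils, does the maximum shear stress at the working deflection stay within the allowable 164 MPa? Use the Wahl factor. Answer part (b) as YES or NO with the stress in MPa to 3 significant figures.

(a) 8 coils; (b) YES, τ_max = 138 MPa

N_a = Gd⁴/(8D³k) = (80.4×10³)(9.5⁴)/(8·90.0³·14) = 8.021 → N_a = 8
Actual rate k = Gd⁴/(8D³·8) = 14.036 N/mm
Working load F = kδ = 14.036·32 = 449.15 N
C = 90.0/9.5 = 9.4737; K_W = (4C−1)/(4C−4)+0.615/C = 1.1534
τ_max = K_W·8FD/(πd³) = 1.1534·120.06 = 138.48 MPa
τ_max ≤ 164 MPa → acceptable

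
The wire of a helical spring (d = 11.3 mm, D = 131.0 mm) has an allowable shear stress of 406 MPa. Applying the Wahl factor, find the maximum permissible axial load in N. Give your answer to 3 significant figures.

1560 N

C = D/d = 131.0/11.3 = 11.5929
K_W = (4C−1)/(4C−4) + 0.615/C = 45.372/42.372 + 0.0530 = 1.1239
τ_max = K·8FD/(πd³) → F_max = τ_allow·πd³/(8DK)
F_max = 406·π·11.3³/(8·131.0·1.1239) = 1.8404e+06/1177.8 = 1562.6 N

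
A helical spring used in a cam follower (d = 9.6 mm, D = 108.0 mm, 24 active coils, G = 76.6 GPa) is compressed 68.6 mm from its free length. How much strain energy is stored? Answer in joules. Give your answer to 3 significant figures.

6.33 J

k = Gd⁴/(8D³N_a) = (76.6×10³)(9.6⁴)/(8·108.0³·24) = 2.6899 N/mm
U = ½kδ² = 0.5 × 2.6899 × 68.6² = 6329.4 N·mm = 6.3294 J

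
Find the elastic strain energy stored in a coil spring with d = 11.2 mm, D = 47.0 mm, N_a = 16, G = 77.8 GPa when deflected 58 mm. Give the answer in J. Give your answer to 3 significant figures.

155 J

k = Gd⁴/(8D³N_a) = (77.8×10³)(11.2⁴)/(8·47.0³·16) = 92.119 N/mm
U = ½kδ² = 0.5 × 92.119 × 58² = 1.5494e+05 N·mm = 154.94 J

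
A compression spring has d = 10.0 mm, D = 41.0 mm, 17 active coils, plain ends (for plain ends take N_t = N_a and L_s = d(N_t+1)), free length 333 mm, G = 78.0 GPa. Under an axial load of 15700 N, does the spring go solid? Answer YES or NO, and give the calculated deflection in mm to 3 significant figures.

k = Gd⁴/(8D³N_a) = (78.0×10³)(10.0⁴)/(8·41.0³·17) = 83.215 N/mm
N_t = 17; L_s = 10.0·18 = 180 mm; δ_solid = L₀ − L_s = 333 − 180 = 153 mm
δ = F/k = 15700/83.215 = 188.67 mm
δ ≥ δ_solid → spring goes solid

YES, δ = 189 mm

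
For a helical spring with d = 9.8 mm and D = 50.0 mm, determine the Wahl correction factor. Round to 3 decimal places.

C = D/d = 50.0/9.8 = 5.1020
K_W = (4C−1)/(4C−4) + 0.615/C = 19.408/16.408 + 0.1205 = 1.3034

1.303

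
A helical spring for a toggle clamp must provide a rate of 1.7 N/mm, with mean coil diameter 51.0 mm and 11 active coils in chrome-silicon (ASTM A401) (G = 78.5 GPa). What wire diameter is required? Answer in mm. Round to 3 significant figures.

3.99 mm

d = (8D³N_a·k / G)^(1/4) = (8·51.0³·11·1.7 / (78.5×10³))^0.25
  = (252.8)^0.25 = 3.9874 mm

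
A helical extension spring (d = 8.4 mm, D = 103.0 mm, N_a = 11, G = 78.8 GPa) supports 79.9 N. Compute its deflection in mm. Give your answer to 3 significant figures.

k = Gd⁴/(8D³N_a) = (78.8×10³)(8.4⁴)/(8·103.0³·11) = 4.0799 N/mm
δ = F/k = 79.9 / 4.0799 = 19.584 mm

19.6 mm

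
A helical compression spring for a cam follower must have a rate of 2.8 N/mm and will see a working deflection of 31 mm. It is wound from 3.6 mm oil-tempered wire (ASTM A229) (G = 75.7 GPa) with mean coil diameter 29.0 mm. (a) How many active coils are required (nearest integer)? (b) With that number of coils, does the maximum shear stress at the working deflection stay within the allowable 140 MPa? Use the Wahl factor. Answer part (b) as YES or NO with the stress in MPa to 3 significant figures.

(a) 23 coils; (b) NO, τ_max = 164 MPa

N_a = Gd⁴/(8D³k) = (75.7×10³)(3.6⁴)/(8·29.0³·2.8) = 23.27 → N_a = 23
Actual rate k = Gd⁴/(8D³·23) = 2.8333 N/mm
Working load F = kδ = 2.8333·31 = 87.833 N
C = 29.0/3.6 = 8.0556; K_W = (4C−1)/(4C−4)+0.615/C = 1.1826
τ_max = K_W·8FD/(πd³) = 1.1826·139.02 = 164.41 MPa
τ_max > 140 MPa → exceeds allowable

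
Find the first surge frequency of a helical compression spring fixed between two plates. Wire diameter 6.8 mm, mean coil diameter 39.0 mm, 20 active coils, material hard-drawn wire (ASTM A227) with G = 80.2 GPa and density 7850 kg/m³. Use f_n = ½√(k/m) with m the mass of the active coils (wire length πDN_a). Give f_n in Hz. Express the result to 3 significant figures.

80.4 Hz

k = Gd⁴/(8D³N_a) = (80.2×10³)(6.8⁴)/(8·39.0³·20) = 18.067 N/mm = 18067 N/m
Wire length L = πDN_a = π·39.0·20 = 2450.4 mm
m = ρ·(πd²/4)·L = 7850 × 36.317×10⁻⁶ m² × 2.4504 m = 0.69859 kg
f_n = ½√(k/m) = 0.5·√(18067/0.69859) = 0.5·√(25863) = 80.409 Hz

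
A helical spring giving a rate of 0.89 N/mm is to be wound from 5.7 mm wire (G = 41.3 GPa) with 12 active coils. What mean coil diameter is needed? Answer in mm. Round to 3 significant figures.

79.9 mm

D = (Gd⁴/(8N_a·k))^(1/3) = (41.3×10³·5.7⁴/(8·12·0.89))^(1/3)
  = (510256)^(1/3) = 79.9091 mm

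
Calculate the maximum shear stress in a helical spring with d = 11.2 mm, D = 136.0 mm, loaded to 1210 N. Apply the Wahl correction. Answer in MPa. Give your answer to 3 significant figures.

333 MPa

Spring index C = D/d = 136.0/11.2 = 12.1429
K_W = (4C−1)/(4C−4) + 0.615/C = 47.571/44.571 + 0.0506 = 1.1180
τ₀ = 8FD/(πd³) = 8·1210·136.0/(π·11.2³) = 1.31648e+06/4413.7 = 298.27 MPa
τ_max = K·τ₀ = 1.1180 × 298.27 = 333.45 MPa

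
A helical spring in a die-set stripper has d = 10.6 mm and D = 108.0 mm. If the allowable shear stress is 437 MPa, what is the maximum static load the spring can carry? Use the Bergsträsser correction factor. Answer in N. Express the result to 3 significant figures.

1670 N

C = D/d = 108.0/10.6 = 10.1887
K_B = (4C+2)/(4C−3) = 42.755/37.755 = 1.1324
τ_max = K·8FD/(πd³) → F_max = τ_allow·πd³/(8DK)
F_max = 437·π·10.6³/(8·108.0·1.1324) = 1.6351e+06/978.42 = 1671.2 N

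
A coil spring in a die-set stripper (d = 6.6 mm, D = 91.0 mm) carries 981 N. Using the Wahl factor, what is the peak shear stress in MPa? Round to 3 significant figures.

872 MPa

Spring index C = D/d = 91.0/6.6 = 13.7879
K_W = (4C−1)/(4C−4) + 0.615/C = 54.152/51.152 + 0.0446 = 1.1033
τ₀ = 8FD/(πd³) = 8·981·91.0/(π·6.6³) = 714168/903.2 = 790.71 MPa
τ_max = K·τ₀ = 1.1033 × 790.71 = 872.36 MPa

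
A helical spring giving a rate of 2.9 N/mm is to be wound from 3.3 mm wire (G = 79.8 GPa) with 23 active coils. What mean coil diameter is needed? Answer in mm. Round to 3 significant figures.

D = (Gd⁴/(8N_a·k))^(1/3) = (79.8×10³·3.3⁴/(8·23·2.9))^(1/3)
  = (17735.5)^(1/3) = 26.0784 mm

26.1 mm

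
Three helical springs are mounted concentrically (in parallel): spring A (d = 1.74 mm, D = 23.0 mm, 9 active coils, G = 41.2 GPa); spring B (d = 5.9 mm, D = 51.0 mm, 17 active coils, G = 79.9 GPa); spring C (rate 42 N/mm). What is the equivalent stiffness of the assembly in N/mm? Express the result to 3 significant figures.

47.8 N/mm

k_A = Gd⁴/(8D³N_a) = (41.2×10³)(1.74⁴)/(8·23.0³·9) = 0.4311 N/mm
k_B = Gd⁴/(8D³N_a) = (79.9×10³)(5.9⁴)/(8·51.0³·17) = 5.3667 N/mm
Parallel: k_eq = 0.4311 + 5.3667 + 42 = 47.798 N/mm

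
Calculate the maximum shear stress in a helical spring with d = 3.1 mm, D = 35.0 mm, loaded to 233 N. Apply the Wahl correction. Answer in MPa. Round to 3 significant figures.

786 MPa

Spring index C = D/d = 35.0/3.1 = 11.2903
K_W = (4C−1)/(4C−4) + 0.615/C = 44.161/41.161 + 0.0545 = 1.1274
τ₀ = 8FD/(πd³) = 8·233·35.0/(π·3.1³) = 65240/93.591 = 697.07 MPa
τ_max = K·τ₀ = 1.1274 × 697.07 = 785.85 MPa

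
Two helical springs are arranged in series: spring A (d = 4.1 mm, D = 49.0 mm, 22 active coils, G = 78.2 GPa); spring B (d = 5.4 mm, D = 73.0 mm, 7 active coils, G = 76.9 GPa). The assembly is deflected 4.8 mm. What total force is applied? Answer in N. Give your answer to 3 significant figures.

3.78 N

k_A = Gd⁴/(8D³N_a) = (78.2×10³)(4.1⁴)/(8·49.0³·22) = 1.0672 N/mm
k_B = Gd⁴/(8D³N_a) = (76.9×10³)(5.4⁴)/(8·73.0³·7) = 3.0015 N/mm
Series: 1/k_eq = 1/1.0672 + 1/3.0015 = 1.2702; k_eq = 0.78728 N/mm
F = k_eq·δ = 0.78728·4.8 = 3.7789 N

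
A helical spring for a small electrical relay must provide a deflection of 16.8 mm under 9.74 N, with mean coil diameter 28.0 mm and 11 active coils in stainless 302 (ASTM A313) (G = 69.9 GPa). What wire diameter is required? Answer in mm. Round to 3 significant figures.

Required rate k = F/δ = 9.74/16.8 = 0.57976 N/mm
d = (8D³N_a·k / G)^(1/4) = (8·28.0³·11·0.57976 / (69.9×10³))^0.25
  = (16.022)^0.25 = 2.0007 mm

2.00 mm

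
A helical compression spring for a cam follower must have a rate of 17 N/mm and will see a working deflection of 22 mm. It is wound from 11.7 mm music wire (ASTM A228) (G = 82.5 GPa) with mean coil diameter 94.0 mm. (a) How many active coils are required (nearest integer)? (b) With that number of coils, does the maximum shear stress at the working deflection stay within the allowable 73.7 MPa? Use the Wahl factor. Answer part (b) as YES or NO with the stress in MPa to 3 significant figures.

(a) 14 coils; (b) YES, τ_max = 64.7 MPa

N_a = Gd⁴/(8D³k) = (82.5×10³)(11.7⁴)/(8·94.0³·17) = 13.69 → N_a = 14
Actual rate k = Gd⁴/(8D³·14) = 16.619 N/mm
Working load F = kδ = 16.619·22 = 365.61 N
C = 94.0/11.7 = 8.0342; K_W = (4C−1)/(4C−4)+0.615/C = 1.1832
τ_max = K_W·8FD/(πd³) = 1.1832·54.642 = 64.651 MPa
τ_max ≤ 73.7 MPa → acceptable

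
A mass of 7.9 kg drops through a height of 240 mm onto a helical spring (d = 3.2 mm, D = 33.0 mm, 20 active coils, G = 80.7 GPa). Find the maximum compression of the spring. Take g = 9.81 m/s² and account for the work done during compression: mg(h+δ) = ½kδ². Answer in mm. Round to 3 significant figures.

k = Gd⁴/(8D³N_a) = (80.7×10³)(3.2⁴)/(8·33.0³·20) = 1.4717 N/mm
W = mg = 7.9 × 9.81 = 77.499 N
½kδ² − Wδ − Wh = 0 → δ = (W + √(W² + 2kWh))/k
δ = (77.499 + √(6006.1 + 54745.6))/1.4717 = (77.499 + 246.48)/1.4717 = 220.14 mm

220 mm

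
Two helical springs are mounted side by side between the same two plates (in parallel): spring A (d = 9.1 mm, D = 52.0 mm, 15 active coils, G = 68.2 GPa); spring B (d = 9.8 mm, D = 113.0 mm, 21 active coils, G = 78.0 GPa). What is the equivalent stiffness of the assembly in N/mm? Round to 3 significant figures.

k_A = Gd⁴/(8D³N_a) = (68.2×10³)(9.1⁴)/(8·52.0³·15) = 27.718 N/mm
k_B = Gd⁴/(8D³N_a) = (78.0×10³)(9.8⁴)/(8·113.0³·21) = 2.9679 N/mm
Parallel: k_eq = 27.718 + 2.9679 = 30.686 N/mm

30.7 N/mm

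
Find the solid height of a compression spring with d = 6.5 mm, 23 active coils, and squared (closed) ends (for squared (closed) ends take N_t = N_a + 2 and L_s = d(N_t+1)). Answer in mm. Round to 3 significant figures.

169 mm

squared (closed) ends: N_t = N_a + 2 = 23 + 2 = 25
L_s = d·(N_t+1) = 6.5 × 26 = 169 mm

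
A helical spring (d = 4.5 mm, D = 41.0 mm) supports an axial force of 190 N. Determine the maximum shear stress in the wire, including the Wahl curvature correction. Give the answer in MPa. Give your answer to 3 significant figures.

Spring index C = D/d = 41.0/4.5 = 9.1111
K_W = (4C−1)/(4C−4) + 0.615/C = 35.444/32.444 + 0.0675 = 1.1600
τ₀ = 8FD/(πd³) = 8·190·41.0/(π·4.5³) = 62320/286.28 = 217.69 MPa
τ_max = K·τ₀ = 1.1600 × 217.69 = 252.51 MPa

253 MPa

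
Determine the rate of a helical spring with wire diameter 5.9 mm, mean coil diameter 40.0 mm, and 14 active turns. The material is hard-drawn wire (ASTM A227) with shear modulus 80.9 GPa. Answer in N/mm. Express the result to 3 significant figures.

13.7 N/mm

k = Gd⁴/(8D³N_a) = (80.9×10³ × 5.9⁴) / (8 × 40.0³ × 14)
  = 9.80295e+07 / 7.168e+06 = 13.676 N/mm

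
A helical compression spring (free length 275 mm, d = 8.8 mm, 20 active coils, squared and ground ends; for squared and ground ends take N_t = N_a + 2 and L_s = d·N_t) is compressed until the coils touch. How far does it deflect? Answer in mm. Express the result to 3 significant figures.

N_t = 22; L_s = 8.8·22 = 193.6 mm
δ_solid = L₀ − L_s = 275 − 193.6 = 81.4 mm

81.4 mm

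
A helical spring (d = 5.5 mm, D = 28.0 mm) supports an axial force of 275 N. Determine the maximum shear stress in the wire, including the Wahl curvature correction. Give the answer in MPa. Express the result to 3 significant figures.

Spring index C = D/d = 28.0/5.5 = 5.0909
K_W = (4C−1)/(4C−4) + 0.615/C = 19.364/16.364 + 0.1208 = 1.3041
τ₀ = 8FD/(πd³) = 8·275·28.0/(π·5.5³) = 61600/522.68 = 117.85 MPa
τ_max = K·τ₀ = 1.3041 × 117.85 = 153.7 MPa

154 MPa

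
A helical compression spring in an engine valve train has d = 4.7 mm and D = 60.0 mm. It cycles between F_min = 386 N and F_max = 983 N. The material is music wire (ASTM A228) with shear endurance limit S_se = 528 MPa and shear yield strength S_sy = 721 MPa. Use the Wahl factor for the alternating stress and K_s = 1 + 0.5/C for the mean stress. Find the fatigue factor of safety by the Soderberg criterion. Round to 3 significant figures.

C = D/d = 60.0/4.7 = 12.7660; K_W = (4C−1)/(4C−4)+0.615/C = 1.1119; K_s = 1+0.5/C = 1.0392
F_a = (F_max−F_min)/2 = 298.5 N; F_m = (F_max+F_min)/2 = 684.5 N
τ_a = K_W·8F_aD/(πd³) = 1.1119 × 439.28 = 488.44 MPa
τ_m = K_s·8F_mD/(πd³) = 1.0392 × 1007.3 = 1046.8 MPa
Soderberg: 1/n_f = τ_a/S_se + τ_m/S_sy = 488.44/528 + 1046.8/721 = 0.92508 + 1.45185 = 2.3769
n_f = 1/2.3769 = 0.4207

0.421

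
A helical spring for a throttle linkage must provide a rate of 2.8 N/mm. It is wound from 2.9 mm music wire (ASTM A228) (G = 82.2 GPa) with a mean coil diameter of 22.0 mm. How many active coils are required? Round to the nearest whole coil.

N_a = Gd⁴/(8D³k) = (82.2×10³ × 2.9⁴)/(8 × 22.0³ × 2.8)
    = 5.81385e+06 / 238515 = 24.38 → 24 coils

24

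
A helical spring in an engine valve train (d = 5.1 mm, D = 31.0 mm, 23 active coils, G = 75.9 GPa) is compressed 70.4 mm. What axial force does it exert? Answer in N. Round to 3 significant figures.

k = Gd⁴/(8D³N_a) = (75.9×10³)(5.1⁴)/(8·31.0³·23) = 9.3674 N/mm
F = k·δ = 9.3674 × 70.4 = 659.47 N

659 N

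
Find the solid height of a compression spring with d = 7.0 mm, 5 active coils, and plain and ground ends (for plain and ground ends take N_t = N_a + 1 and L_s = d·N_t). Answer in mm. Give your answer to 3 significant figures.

plain and ground ends: N_t = N_a + 1 = 5 + 1 = 6
L_s = d·N_t = 7.0 × 6 = 42 mm

42.0 mm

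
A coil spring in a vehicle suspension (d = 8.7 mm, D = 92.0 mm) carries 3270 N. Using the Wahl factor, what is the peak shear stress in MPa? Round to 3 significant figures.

Spring index C = D/d = 92.0/8.7 = 10.5747
K_W = (4C−1)/(4C−4) + 0.615/C = 41.299/38.299 + 0.0582 = 1.1365
τ₀ = 8FD/(πd³) = 8·3270·92.0/(π·8.7³) = 2.40672e+06/2068.7 = 1163.4 MPa
τ_max = K·τ₀ = 1.1365 × 1163.4 = 1322.2 MPa

1320 MPa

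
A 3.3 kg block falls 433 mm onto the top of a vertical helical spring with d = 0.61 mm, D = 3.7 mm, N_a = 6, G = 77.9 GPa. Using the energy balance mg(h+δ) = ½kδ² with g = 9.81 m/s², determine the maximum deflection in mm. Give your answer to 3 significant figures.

87.1 mm

k = Gd⁴/(8D³N_a) = (77.9×10³)(0.61⁴)/(8·3.7³·6) = 4.4362 N/mm
W = mg = 3.3 × 9.81 = 32.373 N
½kδ² − Wδ − Wh = 0 → δ = (W + √(W² + 2kWh))/k
δ = (32.373 + √(1048 + 124369))/4.4362 = (32.373 + 354.14)/4.4362 = 87.128 mm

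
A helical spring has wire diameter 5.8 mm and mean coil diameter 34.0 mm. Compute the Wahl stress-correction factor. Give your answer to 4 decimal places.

1.2592

C = D/d = 34.0/5.8 = 5.8621
K_W = (4C−1)/(4C−4) + 0.615/C = 22.448/19.448 + 0.1049 = 1.2592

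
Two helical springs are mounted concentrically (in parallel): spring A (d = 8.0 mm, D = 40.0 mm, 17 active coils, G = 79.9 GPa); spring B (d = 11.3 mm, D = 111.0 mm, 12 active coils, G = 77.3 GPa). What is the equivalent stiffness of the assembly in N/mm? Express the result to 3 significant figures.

k_A = Gd⁴/(8D³N_a) = (79.9×10³)(8.0⁴)/(8·40.0³·17) = 37.6 N/mm
k_B = Gd⁴/(8D³N_a) = (77.3×10³)(11.3⁴)/(8·111.0³·12) = 9.5996 N/mm
Parallel: k_eq = 37.6 + 9.5996 = 47.2 N/mm

47.2 N/mm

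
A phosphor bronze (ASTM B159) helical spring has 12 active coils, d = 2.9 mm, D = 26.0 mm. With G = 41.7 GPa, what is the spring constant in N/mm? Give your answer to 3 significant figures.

k = Gd⁴/(8D³N_a) = (41.7×10³ × 2.9⁴) / (8 × 26.0³ × 12)
  = 2.94936e+06 / 1.6873e+06 = 1.748 N/mm

1.75 N/mm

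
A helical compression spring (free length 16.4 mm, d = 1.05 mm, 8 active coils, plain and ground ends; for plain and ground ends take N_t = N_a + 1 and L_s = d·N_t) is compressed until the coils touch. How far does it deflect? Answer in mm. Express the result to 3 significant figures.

6.95 mm

N_t = 9; L_s = 1.05·9 = 9.45 mm
δ_solid = L₀ − L_s = 16.4 − 9.45 = 6.95 mm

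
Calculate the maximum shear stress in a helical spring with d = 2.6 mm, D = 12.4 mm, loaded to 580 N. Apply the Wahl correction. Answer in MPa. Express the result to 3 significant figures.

Spring index C = D/d = 12.4/2.6 = 4.7692
K_W = (4C−1)/(4C−4) + 0.615/C = 18.077/15.077 + 0.1290 = 1.3279
τ₀ = 8FD/(πd³) = 8·580·12.4/(π·2.6³) = 57536/55.217 = 1042 MPa
τ_max = K·τ₀ = 1.3279 × 1042 = 1383.7 MPa

1380 MPa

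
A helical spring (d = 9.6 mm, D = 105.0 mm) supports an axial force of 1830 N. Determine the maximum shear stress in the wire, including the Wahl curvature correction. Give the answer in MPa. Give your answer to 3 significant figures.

626 MPa

Spring index C = D/d = 105.0/9.6 = 10.9375
K_W = (4C−1)/(4C−4) + 0.615/C = 42.750/39.750 + 0.0562 = 1.1317
τ₀ = 8FD/(πd³) = 8·1830·105.0/(π·9.6³) = 1.5372e+06/2779.5 = 553.05 MPa
τ_max = K·τ₀ = 1.1317 × 553.05 = 625.89 MPa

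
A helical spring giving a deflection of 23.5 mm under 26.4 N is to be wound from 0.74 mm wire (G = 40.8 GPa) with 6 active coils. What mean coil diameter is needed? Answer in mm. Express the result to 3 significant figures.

6.10 mm

Required rate k = F/δ = 26.4/23.5 = 1.1234 N/mm
D = (Gd⁴/(8N_a·k))^(1/3) = (40.8×10³·0.74⁴/(8·6·1.1234))^(1/3)
  = (226.887)^(1/3) = 6.0992 mm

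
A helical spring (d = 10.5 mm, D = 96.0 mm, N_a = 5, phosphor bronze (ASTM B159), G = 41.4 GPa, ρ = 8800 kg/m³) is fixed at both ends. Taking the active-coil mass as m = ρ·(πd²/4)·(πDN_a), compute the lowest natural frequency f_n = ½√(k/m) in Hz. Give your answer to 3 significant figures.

55.6 Hz

k = Gd⁴/(8D³N_a) = (41.4×10³)(10.5⁴)/(8·96.0³·5) = 14.219 N/mm = 14219 N/m
Wire length L = πDN_a = π·96.0·5 = 1508 mm
m = ρ·(πd²/4)·L = 8800 × 86.59×10⁻⁶ m² × 1.508 m = 1.1491 kg
f_n = ½√(k/m) = 0.5·√(14219/1.1491) = 0.5·√(12375) = 55.621 Hz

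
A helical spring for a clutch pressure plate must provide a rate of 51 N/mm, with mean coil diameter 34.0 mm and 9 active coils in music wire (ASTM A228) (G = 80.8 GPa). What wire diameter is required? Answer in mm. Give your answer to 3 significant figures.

6.50 mm

d = (8D³N_a·k / G)^(1/4) = (8·34.0³·9·51 / (80.8×10³))^0.25
  = (1786.2)^0.25 = 6.5010 mm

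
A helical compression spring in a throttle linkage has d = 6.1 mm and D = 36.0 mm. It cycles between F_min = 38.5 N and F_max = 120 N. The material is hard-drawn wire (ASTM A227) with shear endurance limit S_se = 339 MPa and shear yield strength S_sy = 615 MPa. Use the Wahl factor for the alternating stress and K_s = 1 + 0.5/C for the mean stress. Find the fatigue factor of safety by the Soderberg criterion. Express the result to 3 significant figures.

8.51

C = D/d = 36.0/6.1 = 5.9016; K_W = (4C−1)/(4C−4)+0.615/C = 1.2572; K_s = 1+0.5/C = 1.0847
F_a = (F_max−F_min)/2 = 40.75 N; F_m = (F_max+F_min)/2 = 79.25 N
τ_a = K_W·8F_aD/(πd³) = 1.2572 × 16.458 = 20.691 MPa
τ_m = K_s·8F_mD/(πd³) = 1.0847 × 32.008 = 34.719 MPa
Soderberg: 1/n_f = τ_a/S_se + τ_m/S_sy = 20.691/339 + 34.719/615 = 0.06104 + 0.05645 = 0.11749
n_f = 1/0.11749 = 8.511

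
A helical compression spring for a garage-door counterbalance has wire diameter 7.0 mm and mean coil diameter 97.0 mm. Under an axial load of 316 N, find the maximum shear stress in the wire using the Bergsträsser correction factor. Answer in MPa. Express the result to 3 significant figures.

249 MPa

Spring index C = D/d = 97.0/7.0 = 13.8571
K_B = (4C+2)/(4C−3) = 57.429/52.429 = 1.0954
τ₀ = 8FD/(πd³) = 8·316·97.0/(π·7.0³) = 245216/1077.6 = 227.56 MPa
τ_max = K·τ₀ = 1.0954 × 227.56 = 249.27 MPa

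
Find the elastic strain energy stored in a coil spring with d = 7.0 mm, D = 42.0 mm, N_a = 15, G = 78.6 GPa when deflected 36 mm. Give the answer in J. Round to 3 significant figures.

13.8 J

k = Gd⁴/(8D³N_a) = (78.6×10³)(7.0⁴)/(8·42.0³·15) = 21.227 N/mm
U = ½kδ² = 0.5 × 21.227 × 36² = 13755 N·mm = 13.755 J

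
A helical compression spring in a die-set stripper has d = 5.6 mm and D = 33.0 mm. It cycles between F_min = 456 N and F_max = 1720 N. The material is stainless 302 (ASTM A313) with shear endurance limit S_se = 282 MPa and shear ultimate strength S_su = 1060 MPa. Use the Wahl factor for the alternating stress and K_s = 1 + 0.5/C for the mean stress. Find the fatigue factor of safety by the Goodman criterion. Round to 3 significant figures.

C = D/d = 33.0/5.6 = 5.8929; K_W = (4C−1)/(4C−4)+0.615/C = 1.2576; K_s = 1+0.5/C = 1.0848
F_a = (F_max−F_min)/2 = 632 N; F_m = (F_max+F_min)/2 = 1088 N
τ_a = K_W·8F_aD/(πd³) = 1.2576 × 302.42 = 380.33 MPa
τ_m = K_s·8F_mD/(πd³) = 1.0848 × 520.62 = 564.79 MPa
Goodman: 1/n_f = τ_a/S_se + τ_m/S_su = 380.33/282 + 564.79/1060 = 1.34871 + 0.53282 = 1.8815
n_f = 1/1.8815 = 0.5315

0.531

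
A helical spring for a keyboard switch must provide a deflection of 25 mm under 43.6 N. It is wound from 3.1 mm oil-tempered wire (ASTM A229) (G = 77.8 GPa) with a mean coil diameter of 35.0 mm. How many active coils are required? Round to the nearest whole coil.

Required rate k = F/δ = 43.6/25 = 1.744 N/mm
N_a = Gd⁴/(8D³k) = (77.8×10³ × 3.1⁴)/(8 × 35.0³ × 1.744)
    = 7.18499e+06 / 598192 = 12.01 → 12 coils

12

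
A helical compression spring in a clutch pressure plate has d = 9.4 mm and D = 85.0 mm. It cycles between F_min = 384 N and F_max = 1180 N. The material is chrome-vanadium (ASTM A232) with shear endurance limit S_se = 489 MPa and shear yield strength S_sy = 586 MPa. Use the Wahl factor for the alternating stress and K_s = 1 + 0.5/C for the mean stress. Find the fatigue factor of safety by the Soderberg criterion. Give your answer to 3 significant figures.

1.63

C = D/d = 85.0/9.4 = 9.0426; K_W = (4C−1)/(4C−4)+0.615/C = 1.1613; K_s = 1+0.5/C = 1.0553
F_a = (F_max−F_min)/2 = 398 N; F_m = (F_max+F_min)/2 = 782 N
τ_a = K_W·8F_aD/(πd³) = 1.1613 × 103.72 = 120.45 MPa
τ_m = K_s·8F_mD/(πd³) = 1.0553 × 203.79 = 215.06 MPa
Soderberg: 1/n_f = τ_a/S_se + τ_m/S_sy = 120.45/489 + 215.06/586 = 0.24631 + 0.36699 = 0.6133
n_f = 1/0.6133 = 1.631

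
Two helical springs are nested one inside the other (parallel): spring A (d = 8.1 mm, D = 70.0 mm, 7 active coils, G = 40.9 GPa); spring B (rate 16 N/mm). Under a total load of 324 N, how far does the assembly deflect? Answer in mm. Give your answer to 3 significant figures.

k_A = Gd⁴/(8D³N_a) = (40.9×10³)(8.1⁴)/(8·70.0³·7) = 9.166 N/mm
Parallel: k_eq = 9.166 + 16 = 25.166 N/mm
δ = F/k_eq = 324/25.166 = 12.874 mm

12.9 mm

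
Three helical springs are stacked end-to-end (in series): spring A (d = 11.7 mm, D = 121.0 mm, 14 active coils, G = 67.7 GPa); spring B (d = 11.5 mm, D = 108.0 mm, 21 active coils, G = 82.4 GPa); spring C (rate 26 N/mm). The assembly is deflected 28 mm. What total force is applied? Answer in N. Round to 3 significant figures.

k_A = Gd⁴/(8D³N_a) = (67.7×10³)(11.7⁴)/(8·121.0³·14) = 6.3938 N/mm
k_B = Gd⁴/(8D³N_a) = (82.4×10³)(11.5⁴)/(8·108.0³·21) = 6.8099 N/mm
Series: 1/k_eq = 1/6.3938 + 1/6.8099 + 1/26 = 0.34171; k_eq = 2.9265 N/mm
F = k_eq·δ = 2.9265·28 = 81.941 N

81.9 N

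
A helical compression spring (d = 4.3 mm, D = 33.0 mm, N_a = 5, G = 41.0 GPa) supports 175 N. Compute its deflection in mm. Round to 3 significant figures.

k = Gd⁴/(8D³N_a) = (41.0×10³)(4.3⁴)/(8·33.0³·5) = 9.7512 N/mm
δ = F/k = 175 / 9.7512 = 17.947 mm

17.9 mm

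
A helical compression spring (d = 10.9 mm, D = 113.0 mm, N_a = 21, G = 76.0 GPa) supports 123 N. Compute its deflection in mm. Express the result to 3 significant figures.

k = Gd⁴/(8D³N_a) = (76.0×10³)(10.9⁴)/(8·113.0³·21) = 4.4256 N/mm
δ = F/k = 123 / 4.4256 = 27.793 mm

27.8 mm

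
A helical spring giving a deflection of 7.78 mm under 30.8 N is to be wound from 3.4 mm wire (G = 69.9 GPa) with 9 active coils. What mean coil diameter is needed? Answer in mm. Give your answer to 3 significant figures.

32.0 mm

Required rate k = F/δ = 30.8/7.78 = 3.9589 N/mm
D = (Gd⁴/(8N_a·k))^(1/3) = (69.9×10³·3.4⁴/(8·9·3.9589))^(1/3)
  = (32771)^(1/3) = 32.0010 mm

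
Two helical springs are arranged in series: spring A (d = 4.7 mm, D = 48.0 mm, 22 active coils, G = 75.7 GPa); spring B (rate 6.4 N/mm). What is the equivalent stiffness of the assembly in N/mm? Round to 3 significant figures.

1.46 N/mm

k_A = Gd⁴/(8D³N_a) = (75.7×10³)(4.7⁴)/(8·48.0³·22) = 1.8978 N/mm
Series: 1/k_eq = 1/1.8978 + 1/6.4 = 0.68318; k_eq = 1.4638 N/mm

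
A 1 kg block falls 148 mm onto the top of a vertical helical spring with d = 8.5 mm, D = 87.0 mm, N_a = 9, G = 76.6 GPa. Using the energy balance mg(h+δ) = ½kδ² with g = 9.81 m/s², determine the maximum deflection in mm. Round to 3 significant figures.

19.8 mm

k = Gd⁴/(8D³N_a) = (76.6×10³)(8.5⁴)/(8·87.0³·9) = 8.4336 N/mm
W = mg = 1 × 9.81 = 9.81 N
½kδ² − Wδ − Wh = 0 → δ = (W + √(W² + 2kWh))/k
δ = (9.81 + √(96.236 + 24489.2))/8.4336 = (9.81 + 156.8)/8.4336 = 19.755 mm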